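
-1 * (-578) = 578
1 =1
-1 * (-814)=814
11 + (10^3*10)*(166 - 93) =730011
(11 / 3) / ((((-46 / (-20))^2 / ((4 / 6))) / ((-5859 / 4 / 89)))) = -358050 / 47081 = -7.60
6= 6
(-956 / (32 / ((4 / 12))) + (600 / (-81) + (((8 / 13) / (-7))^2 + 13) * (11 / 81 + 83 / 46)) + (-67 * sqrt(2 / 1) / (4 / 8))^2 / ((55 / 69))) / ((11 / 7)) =305879363785087 / 10667016360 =28675.25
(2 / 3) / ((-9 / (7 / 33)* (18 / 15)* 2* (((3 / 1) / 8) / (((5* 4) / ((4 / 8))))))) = -5600 / 8019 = -0.70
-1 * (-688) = 688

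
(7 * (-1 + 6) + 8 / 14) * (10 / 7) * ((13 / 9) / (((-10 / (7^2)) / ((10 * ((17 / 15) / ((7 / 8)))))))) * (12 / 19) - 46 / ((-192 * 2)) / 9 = -2942.22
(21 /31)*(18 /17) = 378 /527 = 0.72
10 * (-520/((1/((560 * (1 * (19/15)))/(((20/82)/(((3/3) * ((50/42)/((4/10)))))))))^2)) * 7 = -220890124000000/81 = -2727038567901.23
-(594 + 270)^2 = -746496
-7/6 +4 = 17/6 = 2.83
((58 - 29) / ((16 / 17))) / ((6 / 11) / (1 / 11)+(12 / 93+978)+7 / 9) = 137547 / 4396624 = 0.03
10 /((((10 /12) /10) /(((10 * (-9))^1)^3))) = -87480000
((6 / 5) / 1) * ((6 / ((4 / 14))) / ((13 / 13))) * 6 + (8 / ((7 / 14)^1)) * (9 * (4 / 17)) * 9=38772 / 85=456.14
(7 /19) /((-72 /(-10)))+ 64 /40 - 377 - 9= -1314473 /3420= -384.35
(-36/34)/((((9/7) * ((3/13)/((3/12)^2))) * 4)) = -91/1632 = -0.06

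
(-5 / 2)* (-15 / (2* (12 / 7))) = 175 / 16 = 10.94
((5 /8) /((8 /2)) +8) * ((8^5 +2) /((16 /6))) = 12829455 /128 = 100230.12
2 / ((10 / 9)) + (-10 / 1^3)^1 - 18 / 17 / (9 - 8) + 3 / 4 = -2893 / 340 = -8.51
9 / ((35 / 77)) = 99 / 5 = 19.80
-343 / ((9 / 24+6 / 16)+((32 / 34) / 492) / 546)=-783196596 / 1712537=-457.33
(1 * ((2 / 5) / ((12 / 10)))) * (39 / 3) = 13 / 3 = 4.33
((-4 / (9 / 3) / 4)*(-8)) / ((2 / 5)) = 20 / 3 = 6.67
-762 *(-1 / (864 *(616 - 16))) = 0.00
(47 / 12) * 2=47 / 6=7.83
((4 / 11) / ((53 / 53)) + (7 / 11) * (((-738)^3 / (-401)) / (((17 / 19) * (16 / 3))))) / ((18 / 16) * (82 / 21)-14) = -280660446178 / 20171503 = -13913.71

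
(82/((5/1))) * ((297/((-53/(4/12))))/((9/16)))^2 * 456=1158254592/14045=82467.40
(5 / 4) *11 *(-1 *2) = -55 / 2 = -27.50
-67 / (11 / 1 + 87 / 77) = -5159 / 934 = -5.52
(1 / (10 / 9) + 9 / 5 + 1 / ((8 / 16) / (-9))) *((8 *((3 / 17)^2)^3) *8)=-209952 / 7099285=-0.03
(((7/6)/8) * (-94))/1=-329/24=-13.71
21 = 21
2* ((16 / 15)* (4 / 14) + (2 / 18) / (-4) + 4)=5389 / 630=8.55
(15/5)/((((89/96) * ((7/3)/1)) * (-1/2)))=-1728/623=-2.77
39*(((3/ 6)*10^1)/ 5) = 39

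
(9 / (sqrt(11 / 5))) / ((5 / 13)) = 117 * sqrt(55) / 55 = 15.78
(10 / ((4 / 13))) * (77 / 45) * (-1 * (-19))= 19019 / 18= 1056.61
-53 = -53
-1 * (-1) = 1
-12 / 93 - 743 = -23037 / 31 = -743.13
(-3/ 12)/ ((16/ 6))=-3/ 32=-0.09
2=2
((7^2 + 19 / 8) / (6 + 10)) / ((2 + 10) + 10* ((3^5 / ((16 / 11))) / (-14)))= -959 / 32056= -0.03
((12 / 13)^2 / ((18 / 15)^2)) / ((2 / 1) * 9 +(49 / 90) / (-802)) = 7218000 / 219563279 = 0.03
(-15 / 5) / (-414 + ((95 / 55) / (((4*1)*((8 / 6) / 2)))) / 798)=3696 / 510047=0.01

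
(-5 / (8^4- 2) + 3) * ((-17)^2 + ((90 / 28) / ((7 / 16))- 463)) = -50126991 / 100303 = -499.76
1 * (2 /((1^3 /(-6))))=-12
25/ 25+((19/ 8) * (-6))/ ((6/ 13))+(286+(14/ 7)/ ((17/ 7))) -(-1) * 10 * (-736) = -966015/ 136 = -7103.05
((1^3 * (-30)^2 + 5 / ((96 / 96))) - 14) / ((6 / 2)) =297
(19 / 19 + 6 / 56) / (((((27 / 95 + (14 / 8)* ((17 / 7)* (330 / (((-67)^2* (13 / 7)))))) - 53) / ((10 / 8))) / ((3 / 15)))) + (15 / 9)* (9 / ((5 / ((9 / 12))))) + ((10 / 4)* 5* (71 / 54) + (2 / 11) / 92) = 4163823516145829 / 222880158009432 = 18.68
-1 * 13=-13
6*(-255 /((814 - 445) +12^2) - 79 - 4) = -28556 /57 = -500.98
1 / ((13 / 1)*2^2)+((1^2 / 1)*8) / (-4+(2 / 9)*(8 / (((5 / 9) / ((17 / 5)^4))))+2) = 1315043 / 34582236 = 0.04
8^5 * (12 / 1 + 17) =950272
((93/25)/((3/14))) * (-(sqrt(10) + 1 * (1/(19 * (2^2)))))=-55.13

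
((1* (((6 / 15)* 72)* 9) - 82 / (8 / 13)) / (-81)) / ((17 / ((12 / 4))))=-2519 / 9180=-0.27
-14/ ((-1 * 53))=0.26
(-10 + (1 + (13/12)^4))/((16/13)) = -2054819/331776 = -6.19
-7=-7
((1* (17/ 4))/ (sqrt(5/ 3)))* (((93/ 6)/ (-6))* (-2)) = 527* sqrt(15)/ 120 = 17.01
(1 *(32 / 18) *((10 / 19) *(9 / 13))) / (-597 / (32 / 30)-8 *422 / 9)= -23040 / 33248917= -0.00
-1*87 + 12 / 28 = -606 / 7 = -86.57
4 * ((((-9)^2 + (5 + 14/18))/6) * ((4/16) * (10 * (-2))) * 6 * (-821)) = 12824020/9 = 1424891.11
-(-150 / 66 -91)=1026 / 11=93.27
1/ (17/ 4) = 4/ 17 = 0.24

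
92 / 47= 1.96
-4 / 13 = -0.31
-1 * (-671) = 671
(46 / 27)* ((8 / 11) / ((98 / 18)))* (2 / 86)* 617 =227056 / 69531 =3.27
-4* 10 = -40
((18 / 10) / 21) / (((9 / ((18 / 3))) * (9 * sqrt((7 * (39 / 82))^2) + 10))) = 164 / 114695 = 0.00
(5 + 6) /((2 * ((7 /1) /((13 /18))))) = 143 /252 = 0.57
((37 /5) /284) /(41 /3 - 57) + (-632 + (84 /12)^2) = -107621911 /184600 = -583.00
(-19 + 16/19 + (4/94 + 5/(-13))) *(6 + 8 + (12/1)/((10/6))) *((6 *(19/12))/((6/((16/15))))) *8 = -728486272/137475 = -5299.05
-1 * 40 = -40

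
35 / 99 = 0.35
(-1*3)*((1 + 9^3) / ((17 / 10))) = -21900 / 17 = -1288.24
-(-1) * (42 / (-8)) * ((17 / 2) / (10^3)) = -357 / 8000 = -0.04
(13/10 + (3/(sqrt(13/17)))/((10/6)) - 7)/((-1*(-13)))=-57/130 + 9*sqrt(221)/845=-0.28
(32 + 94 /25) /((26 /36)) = 16092 /325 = 49.51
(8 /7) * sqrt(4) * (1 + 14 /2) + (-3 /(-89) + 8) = 16397 /623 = 26.32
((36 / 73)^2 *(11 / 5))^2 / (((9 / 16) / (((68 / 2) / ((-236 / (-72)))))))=221118087168 / 41887405475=5.28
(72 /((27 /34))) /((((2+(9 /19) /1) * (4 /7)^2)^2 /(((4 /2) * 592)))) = 1090385338 /6627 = 164536.79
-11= -11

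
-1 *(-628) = 628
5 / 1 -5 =0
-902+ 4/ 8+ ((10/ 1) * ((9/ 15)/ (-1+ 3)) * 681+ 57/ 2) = 1170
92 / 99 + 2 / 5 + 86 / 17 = 53756 / 8415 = 6.39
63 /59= 1.07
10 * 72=720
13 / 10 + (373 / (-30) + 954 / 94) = -694 / 705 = -0.98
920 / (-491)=-920 / 491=-1.87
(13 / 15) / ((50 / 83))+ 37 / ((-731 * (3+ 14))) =13380983 / 9320250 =1.44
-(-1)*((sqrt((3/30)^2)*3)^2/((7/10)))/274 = 9/19180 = 0.00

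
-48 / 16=-3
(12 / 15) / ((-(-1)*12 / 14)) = 14 / 15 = 0.93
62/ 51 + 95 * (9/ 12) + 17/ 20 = 37391/ 510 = 73.32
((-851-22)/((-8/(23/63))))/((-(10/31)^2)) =-2143991/5600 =-382.86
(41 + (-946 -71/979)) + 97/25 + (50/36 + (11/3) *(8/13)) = -5140387583/5727150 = -897.55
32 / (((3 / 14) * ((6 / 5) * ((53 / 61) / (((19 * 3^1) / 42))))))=92720 / 477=194.38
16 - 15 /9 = 43 /3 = 14.33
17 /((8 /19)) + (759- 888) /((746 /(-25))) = 44.70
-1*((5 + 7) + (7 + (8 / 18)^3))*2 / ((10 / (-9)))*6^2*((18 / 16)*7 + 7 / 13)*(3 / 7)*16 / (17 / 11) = 30613000 / 663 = 46173.45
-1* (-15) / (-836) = -15 / 836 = -0.02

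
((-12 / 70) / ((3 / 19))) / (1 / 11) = -418 / 35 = -11.94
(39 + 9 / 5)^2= 41616 / 25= 1664.64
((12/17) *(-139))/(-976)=417/4148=0.10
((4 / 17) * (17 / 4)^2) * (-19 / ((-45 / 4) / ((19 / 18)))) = 7.58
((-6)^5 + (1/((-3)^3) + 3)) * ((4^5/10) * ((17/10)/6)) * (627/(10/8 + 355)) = -20093984768/50625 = -396918.22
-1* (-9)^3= 729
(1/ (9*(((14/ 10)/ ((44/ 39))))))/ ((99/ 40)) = 800/ 22113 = 0.04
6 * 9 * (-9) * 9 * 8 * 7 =-244944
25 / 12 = 2.08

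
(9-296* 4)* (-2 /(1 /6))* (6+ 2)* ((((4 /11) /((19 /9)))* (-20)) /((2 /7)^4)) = -12187476000 /209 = -58313282.30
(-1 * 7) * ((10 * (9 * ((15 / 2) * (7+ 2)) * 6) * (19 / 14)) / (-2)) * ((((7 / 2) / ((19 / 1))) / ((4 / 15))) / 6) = 637875 / 32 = 19933.59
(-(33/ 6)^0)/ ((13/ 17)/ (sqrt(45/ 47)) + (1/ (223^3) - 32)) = 81534743012085207 * sqrt(235)/ 1636742564521598514118 + 51178730854135203405/ 1636742564521598514118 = 0.03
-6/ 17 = -0.35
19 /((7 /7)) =19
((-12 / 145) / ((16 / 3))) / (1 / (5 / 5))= -9 / 580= -0.02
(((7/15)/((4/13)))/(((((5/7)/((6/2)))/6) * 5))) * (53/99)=33761/8250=4.09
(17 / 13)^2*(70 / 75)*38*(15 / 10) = 90.98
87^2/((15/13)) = 32799/5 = 6559.80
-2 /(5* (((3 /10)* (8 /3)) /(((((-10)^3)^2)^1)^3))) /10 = -50000000000000000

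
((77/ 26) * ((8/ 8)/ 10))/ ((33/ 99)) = 231/ 260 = 0.89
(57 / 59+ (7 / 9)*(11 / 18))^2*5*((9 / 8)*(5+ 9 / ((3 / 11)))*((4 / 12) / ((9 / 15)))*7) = 631104048925 / 365421456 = 1727.06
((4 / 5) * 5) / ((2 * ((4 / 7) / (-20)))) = -70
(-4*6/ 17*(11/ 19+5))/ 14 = -1272/ 2261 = -0.56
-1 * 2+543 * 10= 5428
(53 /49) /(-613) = -53 /30037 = -0.00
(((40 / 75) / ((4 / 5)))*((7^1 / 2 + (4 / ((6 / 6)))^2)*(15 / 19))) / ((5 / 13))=507 / 19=26.68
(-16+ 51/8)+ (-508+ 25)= -3941/8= -492.62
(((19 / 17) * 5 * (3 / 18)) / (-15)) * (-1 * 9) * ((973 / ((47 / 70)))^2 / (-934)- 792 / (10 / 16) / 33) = -112057231247 / 87686255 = -1277.93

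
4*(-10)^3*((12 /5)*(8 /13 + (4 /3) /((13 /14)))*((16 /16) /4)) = -64000 /13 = -4923.08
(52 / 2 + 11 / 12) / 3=8.97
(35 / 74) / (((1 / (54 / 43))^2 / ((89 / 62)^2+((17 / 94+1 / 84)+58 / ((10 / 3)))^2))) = 9450445980634101 / 40664531218360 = 232.40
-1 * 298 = -298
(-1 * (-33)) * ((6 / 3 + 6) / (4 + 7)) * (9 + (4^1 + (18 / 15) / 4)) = 1596 / 5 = 319.20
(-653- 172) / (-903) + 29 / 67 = 27154 / 20167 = 1.35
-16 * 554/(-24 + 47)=-8864/23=-385.39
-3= -3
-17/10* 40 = -68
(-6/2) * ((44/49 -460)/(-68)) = -16872/833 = -20.25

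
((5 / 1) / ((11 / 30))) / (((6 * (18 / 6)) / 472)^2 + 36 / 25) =69620000 / 7359297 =9.46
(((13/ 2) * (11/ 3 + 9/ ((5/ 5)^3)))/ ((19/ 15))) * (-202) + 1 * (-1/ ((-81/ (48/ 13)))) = -4608614/ 351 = -13129.95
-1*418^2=-174724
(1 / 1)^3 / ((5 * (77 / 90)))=18 / 77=0.23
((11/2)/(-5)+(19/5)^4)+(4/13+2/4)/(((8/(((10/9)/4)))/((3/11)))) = 207.42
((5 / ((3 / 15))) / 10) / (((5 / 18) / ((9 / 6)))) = 27 / 2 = 13.50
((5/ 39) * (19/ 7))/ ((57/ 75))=0.46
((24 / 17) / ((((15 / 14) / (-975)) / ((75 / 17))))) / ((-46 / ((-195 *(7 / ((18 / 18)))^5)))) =-2684161935000 / 6647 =-403815546.11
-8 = -8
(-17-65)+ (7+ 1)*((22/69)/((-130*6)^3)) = -167813451011/2046505500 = -82.00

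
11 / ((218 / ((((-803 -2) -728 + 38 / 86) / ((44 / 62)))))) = -510725 / 4687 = -108.97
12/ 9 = 4/ 3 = 1.33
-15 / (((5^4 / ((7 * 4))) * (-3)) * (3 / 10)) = 56 / 75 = 0.75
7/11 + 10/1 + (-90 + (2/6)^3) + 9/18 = -46823/594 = -78.83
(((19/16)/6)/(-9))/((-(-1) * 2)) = -19/1728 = -0.01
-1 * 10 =-10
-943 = -943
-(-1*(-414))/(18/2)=-46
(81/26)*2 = 81/13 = 6.23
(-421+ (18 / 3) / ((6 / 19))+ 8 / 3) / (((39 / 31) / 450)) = -1856900 / 13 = -142838.46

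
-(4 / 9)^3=-64 / 729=-0.09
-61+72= 11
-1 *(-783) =783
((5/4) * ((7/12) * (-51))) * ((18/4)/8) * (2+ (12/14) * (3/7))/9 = -2465/448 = -5.50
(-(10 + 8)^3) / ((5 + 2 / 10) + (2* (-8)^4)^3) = -4860 / 458129844911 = -0.00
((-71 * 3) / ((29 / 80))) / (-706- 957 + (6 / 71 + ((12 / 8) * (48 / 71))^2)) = 85898640 / 242949617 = 0.35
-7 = -7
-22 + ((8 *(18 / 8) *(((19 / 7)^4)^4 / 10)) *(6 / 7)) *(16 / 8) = 31151647075946547516778 / 1163152569936035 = 26782081.63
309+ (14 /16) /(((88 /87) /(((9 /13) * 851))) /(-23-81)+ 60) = 98835147699 /319839752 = 309.01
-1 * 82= -82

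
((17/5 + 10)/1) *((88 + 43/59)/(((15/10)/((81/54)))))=70149/59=1188.97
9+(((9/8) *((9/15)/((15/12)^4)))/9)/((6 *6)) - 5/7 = 543806/65625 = 8.29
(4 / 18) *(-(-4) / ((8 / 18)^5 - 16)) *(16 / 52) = -13122 / 766805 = -0.02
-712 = -712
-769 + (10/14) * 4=-5363/7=-766.14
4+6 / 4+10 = 31 / 2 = 15.50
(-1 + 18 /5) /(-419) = -13 /2095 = -0.01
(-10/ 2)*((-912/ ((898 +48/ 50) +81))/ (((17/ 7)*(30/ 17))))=26600/ 24499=1.09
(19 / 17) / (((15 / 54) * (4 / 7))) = 7.04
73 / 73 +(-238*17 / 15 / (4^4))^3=-1201298167 / 7077888000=-0.17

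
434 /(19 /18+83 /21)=54684 /631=86.66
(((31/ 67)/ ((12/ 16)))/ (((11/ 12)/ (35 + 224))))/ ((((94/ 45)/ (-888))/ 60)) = -154002643200/ 34639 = -4445932.13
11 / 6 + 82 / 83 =1405 / 498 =2.82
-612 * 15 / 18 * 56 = -28560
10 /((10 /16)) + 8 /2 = 20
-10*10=-100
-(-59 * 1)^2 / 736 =-3481 / 736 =-4.73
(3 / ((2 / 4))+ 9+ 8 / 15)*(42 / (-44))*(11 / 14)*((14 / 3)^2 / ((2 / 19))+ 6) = -111607 / 45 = -2480.16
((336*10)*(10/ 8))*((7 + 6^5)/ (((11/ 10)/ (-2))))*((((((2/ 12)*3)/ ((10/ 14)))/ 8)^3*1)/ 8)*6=-168182847/ 5632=-29862.01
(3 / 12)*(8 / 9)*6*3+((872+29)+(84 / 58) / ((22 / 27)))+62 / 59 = 17086236 / 18821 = 907.83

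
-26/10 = -13/5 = -2.60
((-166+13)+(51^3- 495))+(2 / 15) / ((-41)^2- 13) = 1651357531 / 12510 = 132003.00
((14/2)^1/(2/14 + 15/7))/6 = 49/96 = 0.51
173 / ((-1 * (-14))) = 173 / 14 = 12.36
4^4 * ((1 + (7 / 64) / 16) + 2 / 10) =6179 / 20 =308.95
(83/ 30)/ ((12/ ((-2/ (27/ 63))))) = -581/ 540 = -1.08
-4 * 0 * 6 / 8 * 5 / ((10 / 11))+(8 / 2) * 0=0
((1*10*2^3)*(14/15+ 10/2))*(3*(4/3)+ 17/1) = 9968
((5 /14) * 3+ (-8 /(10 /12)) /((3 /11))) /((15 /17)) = -40613 /1050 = -38.68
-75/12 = -6.25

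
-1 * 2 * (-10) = 20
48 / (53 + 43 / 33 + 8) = 198 / 257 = 0.77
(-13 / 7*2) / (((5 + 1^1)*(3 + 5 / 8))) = -104 / 609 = -0.17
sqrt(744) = 2* sqrt(186) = 27.28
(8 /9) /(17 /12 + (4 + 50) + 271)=32 /11751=0.00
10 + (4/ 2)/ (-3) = 28/ 3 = 9.33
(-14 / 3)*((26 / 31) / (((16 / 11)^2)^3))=-161212051 / 390070272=-0.41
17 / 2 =8.50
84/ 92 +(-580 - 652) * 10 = -283339/ 23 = -12319.09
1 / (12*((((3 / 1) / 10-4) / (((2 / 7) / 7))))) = -5 / 5439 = -0.00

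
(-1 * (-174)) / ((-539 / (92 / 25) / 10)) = -32016 / 2695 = -11.88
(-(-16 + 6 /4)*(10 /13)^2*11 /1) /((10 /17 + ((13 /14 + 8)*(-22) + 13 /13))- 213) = -1898050 /8202077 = -0.23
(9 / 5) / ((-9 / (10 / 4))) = -1 / 2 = -0.50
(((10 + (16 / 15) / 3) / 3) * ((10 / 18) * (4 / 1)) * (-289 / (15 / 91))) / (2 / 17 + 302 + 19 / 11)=-1309569976 / 29586465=-44.26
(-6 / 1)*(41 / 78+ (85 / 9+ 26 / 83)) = -61.70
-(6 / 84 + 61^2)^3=-51523341383.88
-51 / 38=-1.34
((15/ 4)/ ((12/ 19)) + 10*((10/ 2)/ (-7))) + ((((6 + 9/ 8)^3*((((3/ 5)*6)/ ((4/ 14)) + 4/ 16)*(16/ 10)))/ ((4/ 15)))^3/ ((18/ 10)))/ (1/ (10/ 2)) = 2264083114600153753056621/ 37580963840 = 60245477583795.62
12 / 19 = 0.63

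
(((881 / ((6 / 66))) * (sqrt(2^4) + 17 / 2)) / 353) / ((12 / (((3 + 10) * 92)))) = 34202.18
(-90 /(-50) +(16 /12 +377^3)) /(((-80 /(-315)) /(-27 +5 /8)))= -5564640485.32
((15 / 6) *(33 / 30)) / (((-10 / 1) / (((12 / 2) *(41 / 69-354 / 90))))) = 3168 / 575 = 5.51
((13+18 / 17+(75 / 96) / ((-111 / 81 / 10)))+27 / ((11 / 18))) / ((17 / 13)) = 75612511 / 1881968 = 40.18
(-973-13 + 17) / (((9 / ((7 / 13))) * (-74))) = 0.78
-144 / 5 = -28.80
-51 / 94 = -0.54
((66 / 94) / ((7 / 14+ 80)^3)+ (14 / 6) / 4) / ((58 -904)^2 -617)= 0.00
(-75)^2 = 5625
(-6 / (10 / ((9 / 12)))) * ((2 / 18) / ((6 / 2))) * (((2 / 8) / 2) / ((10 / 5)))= -1 / 960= -0.00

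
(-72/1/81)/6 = -4/27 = -0.15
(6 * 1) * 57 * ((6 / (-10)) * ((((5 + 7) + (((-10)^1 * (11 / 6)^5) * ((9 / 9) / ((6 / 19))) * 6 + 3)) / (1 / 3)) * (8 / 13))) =4455215 / 3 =1485071.67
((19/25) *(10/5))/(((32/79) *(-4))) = -0.94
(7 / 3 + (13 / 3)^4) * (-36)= -115000 / 9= -12777.78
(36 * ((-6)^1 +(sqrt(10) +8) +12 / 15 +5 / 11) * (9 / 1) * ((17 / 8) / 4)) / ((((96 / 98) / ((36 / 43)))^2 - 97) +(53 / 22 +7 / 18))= -1775417049 / 294217360 - 109103841 * sqrt(10) / 58843472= -11.90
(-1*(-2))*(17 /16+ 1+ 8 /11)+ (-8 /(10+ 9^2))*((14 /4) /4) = 6295 /1144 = 5.50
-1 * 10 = -10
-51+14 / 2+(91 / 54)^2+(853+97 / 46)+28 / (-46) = 2371699 / 2916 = 813.34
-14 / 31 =-0.45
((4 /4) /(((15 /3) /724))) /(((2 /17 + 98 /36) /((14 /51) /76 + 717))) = 274373556 /7505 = 36558.77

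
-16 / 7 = -2.29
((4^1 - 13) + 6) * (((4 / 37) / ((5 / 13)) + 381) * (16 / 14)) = -1692888 / 1295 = -1307.25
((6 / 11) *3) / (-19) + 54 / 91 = 9648 / 19019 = 0.51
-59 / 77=-0.77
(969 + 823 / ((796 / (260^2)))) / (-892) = -14101531 / 177508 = -79.44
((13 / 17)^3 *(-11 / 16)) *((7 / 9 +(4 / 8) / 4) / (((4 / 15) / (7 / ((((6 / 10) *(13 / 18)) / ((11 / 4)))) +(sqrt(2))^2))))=-48.32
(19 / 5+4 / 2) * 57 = 1653 / 5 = 330.60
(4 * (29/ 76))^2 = 841/ 361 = 2.33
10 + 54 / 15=68 / 5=13.60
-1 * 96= -96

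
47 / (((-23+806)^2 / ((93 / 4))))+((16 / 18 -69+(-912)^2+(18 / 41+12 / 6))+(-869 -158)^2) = 63223945223449 / 33515532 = 1886407.33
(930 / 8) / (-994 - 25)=-465 / 4076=-0.11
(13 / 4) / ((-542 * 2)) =-13 / 4336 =-0.00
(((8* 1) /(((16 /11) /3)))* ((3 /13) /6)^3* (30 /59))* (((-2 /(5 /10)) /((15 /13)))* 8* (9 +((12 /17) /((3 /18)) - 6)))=-16236 /169507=-0.10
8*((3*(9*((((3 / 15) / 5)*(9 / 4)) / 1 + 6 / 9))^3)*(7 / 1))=53057.97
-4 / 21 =-0.19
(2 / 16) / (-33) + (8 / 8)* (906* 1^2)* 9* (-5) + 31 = -10755097 / 264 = -40739.00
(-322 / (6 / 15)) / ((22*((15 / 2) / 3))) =-161 / 11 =-14.64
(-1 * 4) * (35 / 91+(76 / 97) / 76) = -1992 / 1261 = -1.58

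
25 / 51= 0.49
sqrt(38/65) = sqrt(2470)/65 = 0.76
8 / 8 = 1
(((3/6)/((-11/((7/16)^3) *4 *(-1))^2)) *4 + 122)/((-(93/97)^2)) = -18642260752784465/140462744666112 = -132.72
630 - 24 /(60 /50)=610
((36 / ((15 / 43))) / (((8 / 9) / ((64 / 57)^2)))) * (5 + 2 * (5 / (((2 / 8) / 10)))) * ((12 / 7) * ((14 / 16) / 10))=16049664 / 1805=8891.78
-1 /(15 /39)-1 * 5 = -38 /5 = -7.60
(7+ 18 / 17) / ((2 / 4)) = 274 / 17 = 16.12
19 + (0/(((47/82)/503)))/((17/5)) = 19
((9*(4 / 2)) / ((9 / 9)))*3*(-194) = -10476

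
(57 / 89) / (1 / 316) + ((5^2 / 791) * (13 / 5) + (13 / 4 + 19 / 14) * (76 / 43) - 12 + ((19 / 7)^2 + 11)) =106923466 / 492793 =216.97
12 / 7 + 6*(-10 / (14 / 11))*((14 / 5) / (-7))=144 / 7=20.57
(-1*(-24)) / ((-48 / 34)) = -17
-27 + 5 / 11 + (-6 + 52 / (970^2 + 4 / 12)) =-1010525242 / 31049711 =-32.55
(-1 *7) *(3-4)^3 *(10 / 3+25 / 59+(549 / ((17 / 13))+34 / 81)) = 241129420 / 81243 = 2968.00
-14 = -14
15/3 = 5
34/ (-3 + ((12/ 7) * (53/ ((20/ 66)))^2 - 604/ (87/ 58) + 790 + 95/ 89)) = 1588650/ 2468267651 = 0.00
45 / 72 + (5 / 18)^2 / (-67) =27085 / 43416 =0.62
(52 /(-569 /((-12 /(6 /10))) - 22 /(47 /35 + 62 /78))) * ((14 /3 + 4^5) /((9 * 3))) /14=2341286480 /300436857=7.79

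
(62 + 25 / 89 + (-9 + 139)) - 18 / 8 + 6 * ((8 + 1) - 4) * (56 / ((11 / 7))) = 4930721 / 3916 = 1259.12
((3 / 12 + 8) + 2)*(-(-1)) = 41 / 4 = 10.25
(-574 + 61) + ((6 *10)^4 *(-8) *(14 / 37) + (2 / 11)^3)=-39230783.26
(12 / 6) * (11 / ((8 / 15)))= 165 / 4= 41.25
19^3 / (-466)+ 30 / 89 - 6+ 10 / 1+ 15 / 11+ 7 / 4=-6631681 / 912428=-7.27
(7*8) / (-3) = -56 / 3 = -18.67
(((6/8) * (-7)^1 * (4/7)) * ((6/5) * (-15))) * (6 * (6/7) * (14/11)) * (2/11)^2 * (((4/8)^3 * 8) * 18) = 279936/1331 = 210.32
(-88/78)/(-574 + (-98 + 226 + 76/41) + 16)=902/342303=0.00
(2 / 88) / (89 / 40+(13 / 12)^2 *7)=180 / 82687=0.00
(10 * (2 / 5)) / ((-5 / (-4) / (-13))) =-208 / 5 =-41.60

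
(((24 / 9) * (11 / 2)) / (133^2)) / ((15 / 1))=0.00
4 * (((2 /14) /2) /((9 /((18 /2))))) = 2 /7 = 0.29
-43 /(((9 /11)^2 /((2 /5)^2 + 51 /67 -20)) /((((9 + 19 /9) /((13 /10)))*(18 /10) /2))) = 665089084 /70551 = 9427.07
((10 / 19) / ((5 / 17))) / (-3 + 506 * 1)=34 / 9557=0.00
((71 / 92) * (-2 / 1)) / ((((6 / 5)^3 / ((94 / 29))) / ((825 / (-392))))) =114709375 / 18825408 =6.09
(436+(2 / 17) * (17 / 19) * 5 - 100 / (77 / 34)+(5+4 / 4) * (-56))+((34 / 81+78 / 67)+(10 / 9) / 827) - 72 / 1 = -92216426828 / 6566132727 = -14.04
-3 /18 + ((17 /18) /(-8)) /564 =-13553 /81216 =-0.17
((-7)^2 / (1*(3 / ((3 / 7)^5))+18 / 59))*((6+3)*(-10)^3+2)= -2107070658 / 993071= -2121.77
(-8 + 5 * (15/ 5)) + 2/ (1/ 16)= 39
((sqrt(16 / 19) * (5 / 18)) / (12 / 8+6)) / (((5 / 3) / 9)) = 4 * sqrt(19) / 95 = 0.18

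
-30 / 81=-10 / 27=-0.37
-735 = -735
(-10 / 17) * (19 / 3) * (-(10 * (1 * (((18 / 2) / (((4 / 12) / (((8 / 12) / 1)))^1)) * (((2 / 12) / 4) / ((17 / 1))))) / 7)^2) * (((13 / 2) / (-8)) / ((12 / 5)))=-154375 / 30814336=-0.01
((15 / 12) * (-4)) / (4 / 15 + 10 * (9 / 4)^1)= -150 / 683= -0.22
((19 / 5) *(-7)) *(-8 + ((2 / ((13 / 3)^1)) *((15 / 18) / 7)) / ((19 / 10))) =13782 / 65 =212.03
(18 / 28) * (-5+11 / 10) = -351 / 140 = -2.51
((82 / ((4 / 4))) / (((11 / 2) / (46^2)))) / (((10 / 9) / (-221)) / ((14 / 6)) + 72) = 438.17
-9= -9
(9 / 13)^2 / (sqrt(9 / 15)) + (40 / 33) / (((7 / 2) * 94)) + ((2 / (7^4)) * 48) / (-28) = 58816 / 26067657 + 27 * sqrt(15) / 169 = 0.62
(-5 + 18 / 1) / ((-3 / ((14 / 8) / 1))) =-91 / 12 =-7.58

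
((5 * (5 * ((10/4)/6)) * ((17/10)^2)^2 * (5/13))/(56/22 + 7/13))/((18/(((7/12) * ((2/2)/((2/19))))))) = 17455889/5225472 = 3.34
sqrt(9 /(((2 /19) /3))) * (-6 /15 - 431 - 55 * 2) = -8121 * sqrt(114) /10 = -8670.86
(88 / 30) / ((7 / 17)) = 748 / 105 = 7.12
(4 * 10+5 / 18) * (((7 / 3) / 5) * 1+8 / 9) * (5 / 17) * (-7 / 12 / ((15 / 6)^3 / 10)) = -24766 / 4131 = -6.00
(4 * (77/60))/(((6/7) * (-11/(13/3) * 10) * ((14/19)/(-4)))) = 1729/1350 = 1.28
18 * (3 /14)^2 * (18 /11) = 729 /539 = 1.35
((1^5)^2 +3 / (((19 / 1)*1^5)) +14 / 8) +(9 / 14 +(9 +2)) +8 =11997 / 532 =22.55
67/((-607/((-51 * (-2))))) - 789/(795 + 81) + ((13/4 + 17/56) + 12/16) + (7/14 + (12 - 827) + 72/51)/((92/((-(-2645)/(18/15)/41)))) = -1670685427135/3459093904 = -482.98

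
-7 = -7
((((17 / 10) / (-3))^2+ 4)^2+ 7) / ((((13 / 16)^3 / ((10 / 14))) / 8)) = 42586769408 / 155712375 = 273.50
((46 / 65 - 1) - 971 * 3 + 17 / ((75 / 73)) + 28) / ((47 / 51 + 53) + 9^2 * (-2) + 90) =47549459 / 299650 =158.68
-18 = -18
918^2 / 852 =70227 / 71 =989.11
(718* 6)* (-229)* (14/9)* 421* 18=-11629239216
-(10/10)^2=-1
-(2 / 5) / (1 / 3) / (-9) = 2 / 15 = 0.13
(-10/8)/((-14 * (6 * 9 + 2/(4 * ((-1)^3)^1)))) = 0.00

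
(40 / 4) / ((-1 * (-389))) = 10 / 389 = 0.03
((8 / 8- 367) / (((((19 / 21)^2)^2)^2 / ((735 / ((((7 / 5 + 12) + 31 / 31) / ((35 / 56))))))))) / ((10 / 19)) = -2826313165750725 / 57207791296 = -49404.34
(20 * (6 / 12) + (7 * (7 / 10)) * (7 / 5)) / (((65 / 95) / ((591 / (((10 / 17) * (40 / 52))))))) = 160922799 / 5000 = 32184.56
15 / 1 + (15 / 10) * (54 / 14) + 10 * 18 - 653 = -6331 / 14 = -452.21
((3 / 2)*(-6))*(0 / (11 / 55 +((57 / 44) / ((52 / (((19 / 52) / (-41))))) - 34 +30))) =0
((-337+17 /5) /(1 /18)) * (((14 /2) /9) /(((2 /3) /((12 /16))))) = -26271 /5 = -5254.20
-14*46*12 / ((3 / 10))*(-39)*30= 30139200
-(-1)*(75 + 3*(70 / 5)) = 117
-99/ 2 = -49.50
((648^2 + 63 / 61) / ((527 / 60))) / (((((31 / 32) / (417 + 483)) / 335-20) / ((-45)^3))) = 1351160689501080000000 / 6203084123443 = 217820790.85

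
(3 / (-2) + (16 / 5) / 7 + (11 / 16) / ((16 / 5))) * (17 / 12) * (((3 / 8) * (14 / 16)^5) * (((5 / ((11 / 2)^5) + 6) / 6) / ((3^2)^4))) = -48777752125753 / 1418219153868718080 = -0.00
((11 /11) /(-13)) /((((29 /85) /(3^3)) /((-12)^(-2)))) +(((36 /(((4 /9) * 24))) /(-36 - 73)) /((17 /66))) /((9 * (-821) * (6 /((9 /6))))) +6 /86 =2712521973 /98648020172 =0.03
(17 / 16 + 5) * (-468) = -11349 / 4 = -2837.25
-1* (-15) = 15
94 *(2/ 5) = 37.60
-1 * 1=-1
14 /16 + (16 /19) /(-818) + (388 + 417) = 50099573 /62168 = 805.87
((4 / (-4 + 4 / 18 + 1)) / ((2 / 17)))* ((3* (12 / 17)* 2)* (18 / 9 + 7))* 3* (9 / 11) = -314928 / 275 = -1145.19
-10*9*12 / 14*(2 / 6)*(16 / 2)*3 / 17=-4320 / 119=-36.30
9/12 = 3/4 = 0.75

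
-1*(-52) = 52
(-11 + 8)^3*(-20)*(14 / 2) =3780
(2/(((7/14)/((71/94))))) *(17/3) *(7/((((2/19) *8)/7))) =1123717/1128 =996.20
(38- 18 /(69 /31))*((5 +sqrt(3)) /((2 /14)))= 4816*sqrt(3) /23 +24080 /23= 1409.63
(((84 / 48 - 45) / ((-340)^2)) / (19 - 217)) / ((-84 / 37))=-6401 / 7690636800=-0.00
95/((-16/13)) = -77.19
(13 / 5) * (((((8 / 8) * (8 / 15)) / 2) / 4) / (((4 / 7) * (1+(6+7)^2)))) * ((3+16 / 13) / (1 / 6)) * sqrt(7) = 77 * sqrt(7) / 1700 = 0.12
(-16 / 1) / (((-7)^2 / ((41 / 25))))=-656 / 1225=-0.54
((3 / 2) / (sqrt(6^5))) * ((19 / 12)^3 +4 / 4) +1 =8587 * sqrt(6) / 248832 +1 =1.08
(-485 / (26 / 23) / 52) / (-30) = 2231 / 8112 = 0.28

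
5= 5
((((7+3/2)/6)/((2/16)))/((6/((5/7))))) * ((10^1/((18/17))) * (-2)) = -14450/567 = -25.49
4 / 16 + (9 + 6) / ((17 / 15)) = 13.49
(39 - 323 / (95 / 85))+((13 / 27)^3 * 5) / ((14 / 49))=-9764605 / 39366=-248.05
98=98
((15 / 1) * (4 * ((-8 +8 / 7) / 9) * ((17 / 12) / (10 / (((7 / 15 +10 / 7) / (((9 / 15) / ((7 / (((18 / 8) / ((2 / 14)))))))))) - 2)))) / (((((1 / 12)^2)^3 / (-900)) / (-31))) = -15031156801536000 / 14273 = -1053118251351.22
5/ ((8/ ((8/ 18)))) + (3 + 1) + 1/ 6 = 4.44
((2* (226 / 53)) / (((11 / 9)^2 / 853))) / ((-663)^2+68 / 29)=905671044 / 81750159997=0.01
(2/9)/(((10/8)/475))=760/9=84.44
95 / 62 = 1.53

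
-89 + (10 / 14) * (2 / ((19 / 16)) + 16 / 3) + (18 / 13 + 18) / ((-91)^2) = -73621615 / 876603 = -83.99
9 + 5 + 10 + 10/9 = 25.11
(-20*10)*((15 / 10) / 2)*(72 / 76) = -2700 / 19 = -142.11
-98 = -98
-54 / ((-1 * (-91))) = -54 / 91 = -0.59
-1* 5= -5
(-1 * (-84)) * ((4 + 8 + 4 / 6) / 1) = 1064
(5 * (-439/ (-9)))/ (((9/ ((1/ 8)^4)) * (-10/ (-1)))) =439/ 663552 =0.00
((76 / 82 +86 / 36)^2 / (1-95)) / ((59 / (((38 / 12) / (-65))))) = 113768371 / 1178032293360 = 0.00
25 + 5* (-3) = 10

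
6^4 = 1296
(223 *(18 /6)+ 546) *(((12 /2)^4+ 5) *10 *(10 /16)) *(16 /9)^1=17563500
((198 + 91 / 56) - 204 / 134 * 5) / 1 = 102919 / 536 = 192.01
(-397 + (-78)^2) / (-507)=-5687 / 507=-11.22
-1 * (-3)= 3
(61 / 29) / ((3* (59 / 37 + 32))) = 0.02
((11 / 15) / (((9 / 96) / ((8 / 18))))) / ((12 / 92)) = 26.65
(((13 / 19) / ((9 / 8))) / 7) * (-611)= -63544 / 1197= -53.09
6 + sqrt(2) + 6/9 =sqrt(2) + 20/3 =8.08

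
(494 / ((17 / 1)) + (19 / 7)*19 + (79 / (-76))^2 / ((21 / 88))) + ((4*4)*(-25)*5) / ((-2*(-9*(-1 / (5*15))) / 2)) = 205611897 / 12274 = 16751.82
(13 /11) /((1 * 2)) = 13 /22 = 0.59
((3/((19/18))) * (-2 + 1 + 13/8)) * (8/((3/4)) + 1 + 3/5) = 414/19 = 21.79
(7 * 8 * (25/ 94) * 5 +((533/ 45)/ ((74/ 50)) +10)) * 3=1447265/ 5217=277.41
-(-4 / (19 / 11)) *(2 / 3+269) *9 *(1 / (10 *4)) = 26697 / 190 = 140.51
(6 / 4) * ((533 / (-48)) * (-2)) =533 / 16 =33.31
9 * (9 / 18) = 9 / 2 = 4.50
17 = 17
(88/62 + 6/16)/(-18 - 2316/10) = -2225/309504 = -0.01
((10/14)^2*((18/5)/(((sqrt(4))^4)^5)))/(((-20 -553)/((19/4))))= -285/19627245568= -0.00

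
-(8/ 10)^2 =-16/ 25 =-0.64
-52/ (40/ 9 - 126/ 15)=1170/ 89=13.15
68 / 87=0.78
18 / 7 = 2.57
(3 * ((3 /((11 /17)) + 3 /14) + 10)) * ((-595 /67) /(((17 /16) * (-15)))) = 18296 /737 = 24.82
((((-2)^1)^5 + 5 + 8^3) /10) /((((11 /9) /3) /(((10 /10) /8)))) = 2619 /176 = 14.88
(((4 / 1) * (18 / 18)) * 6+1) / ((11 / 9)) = 225 / 11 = 20.45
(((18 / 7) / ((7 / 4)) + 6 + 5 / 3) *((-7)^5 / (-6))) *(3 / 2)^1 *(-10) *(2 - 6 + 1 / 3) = 25335695 / 18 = 1407538.61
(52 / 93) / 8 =13 / 186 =0.07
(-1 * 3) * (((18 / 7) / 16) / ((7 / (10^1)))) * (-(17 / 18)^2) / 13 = 1445 / 30576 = 0.05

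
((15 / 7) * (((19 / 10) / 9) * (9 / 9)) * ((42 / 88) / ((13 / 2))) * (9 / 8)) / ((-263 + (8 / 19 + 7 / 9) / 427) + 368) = 12485907 / 35084146240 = 0.00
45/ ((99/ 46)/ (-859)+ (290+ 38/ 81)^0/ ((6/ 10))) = 5334390/ 197273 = 27.04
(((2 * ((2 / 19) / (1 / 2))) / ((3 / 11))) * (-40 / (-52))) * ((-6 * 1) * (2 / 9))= -3520 / 2223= -1.58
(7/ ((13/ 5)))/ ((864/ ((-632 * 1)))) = -2765/ 1404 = -1.97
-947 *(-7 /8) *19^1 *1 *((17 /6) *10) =446076.46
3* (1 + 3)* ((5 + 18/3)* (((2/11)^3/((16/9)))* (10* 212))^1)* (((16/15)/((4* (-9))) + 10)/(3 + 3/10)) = 11414080/3993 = 2858.52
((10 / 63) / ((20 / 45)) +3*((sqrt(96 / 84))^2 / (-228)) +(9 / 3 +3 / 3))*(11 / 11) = 165 / 38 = 4.34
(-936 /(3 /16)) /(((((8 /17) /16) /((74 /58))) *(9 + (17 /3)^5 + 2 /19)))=-14497232256 /391780169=-37.00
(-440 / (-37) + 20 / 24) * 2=2825 / 111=25.45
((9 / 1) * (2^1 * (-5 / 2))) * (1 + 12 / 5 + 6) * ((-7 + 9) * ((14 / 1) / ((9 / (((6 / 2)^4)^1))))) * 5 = -532980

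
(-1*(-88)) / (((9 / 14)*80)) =77 / 45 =1.71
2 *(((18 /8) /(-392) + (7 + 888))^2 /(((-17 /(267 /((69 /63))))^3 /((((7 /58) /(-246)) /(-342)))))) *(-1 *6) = 112457300889115781289 /2765640205027328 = 40662.30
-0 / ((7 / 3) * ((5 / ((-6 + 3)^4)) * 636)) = 0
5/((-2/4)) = -10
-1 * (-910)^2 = -828100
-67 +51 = -16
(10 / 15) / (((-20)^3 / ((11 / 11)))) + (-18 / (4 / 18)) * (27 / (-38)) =13121981 / 228000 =57.55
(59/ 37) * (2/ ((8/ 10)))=295/ 74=3.99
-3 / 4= -0.75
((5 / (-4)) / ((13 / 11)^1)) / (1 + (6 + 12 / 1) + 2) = -55 / 1092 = -0.05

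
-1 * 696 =-696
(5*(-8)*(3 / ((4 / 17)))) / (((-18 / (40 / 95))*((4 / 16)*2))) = 23.86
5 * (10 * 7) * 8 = 2800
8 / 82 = 0.10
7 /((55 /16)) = 112 /55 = 2.04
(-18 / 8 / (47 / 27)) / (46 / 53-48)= 12879 / 469624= 0.03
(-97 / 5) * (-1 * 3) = 291 / 5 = 58.20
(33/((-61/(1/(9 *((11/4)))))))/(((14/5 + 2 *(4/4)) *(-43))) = 5/47214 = 0.00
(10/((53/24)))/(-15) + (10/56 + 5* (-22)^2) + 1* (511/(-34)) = 60669487/25228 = 2404.85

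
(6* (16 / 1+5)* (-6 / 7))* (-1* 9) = 972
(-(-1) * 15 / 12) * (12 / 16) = 15 / 16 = 0.94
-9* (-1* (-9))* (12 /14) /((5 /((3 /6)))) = -243 /35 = -6.94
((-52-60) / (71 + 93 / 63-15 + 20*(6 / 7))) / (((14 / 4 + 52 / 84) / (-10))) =987840 / 271091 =3.64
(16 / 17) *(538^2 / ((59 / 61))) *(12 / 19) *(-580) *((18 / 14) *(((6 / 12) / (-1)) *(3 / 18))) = 1474636135680 / 133399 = 11054326.76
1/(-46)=-1/46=-0.02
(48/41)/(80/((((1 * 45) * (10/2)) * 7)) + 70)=7560/452353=0.02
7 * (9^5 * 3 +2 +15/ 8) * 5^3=1240056125/ 8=155007015.62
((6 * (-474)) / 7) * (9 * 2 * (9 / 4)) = -115182 / 7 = -16454.57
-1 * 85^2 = -7225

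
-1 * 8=-8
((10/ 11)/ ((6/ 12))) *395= 718.18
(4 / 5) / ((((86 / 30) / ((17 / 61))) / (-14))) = -2856 / 2623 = -1.09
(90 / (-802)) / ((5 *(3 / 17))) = -51 / 401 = -0.13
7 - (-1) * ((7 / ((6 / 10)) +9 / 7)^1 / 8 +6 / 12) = 383 / 42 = 9.12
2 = 2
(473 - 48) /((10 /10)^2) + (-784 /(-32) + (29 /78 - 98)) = 13723 /39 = 351.87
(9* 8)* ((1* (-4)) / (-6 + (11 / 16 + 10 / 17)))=78336 / 1285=60.96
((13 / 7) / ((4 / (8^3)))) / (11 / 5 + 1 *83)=4160 / 1491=2.79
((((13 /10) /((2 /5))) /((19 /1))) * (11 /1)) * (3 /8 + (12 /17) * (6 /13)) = 13629 /10336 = 1.32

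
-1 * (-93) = 93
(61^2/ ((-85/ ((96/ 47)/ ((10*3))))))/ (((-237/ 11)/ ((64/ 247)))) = 41913344/ 1169316525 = 0.04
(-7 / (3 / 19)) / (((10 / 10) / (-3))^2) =-399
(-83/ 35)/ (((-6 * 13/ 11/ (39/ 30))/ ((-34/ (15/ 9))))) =-15521/ 1750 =-8.87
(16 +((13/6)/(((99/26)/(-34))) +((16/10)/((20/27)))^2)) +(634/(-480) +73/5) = 43355957/2970000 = 14.60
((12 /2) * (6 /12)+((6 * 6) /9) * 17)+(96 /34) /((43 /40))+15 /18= 326581 /4386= 74.46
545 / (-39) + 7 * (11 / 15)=-1724 / 195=-8.84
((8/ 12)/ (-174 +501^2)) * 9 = 2/ 83609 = 0.00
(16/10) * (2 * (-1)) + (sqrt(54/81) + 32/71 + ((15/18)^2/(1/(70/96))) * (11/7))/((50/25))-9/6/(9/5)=-4183811/1226880 + sqrt(6)/6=-3.00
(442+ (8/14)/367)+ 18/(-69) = 26101132/59087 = 441.74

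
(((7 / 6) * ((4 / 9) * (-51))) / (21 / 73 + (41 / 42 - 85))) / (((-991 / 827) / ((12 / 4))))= -201156172 / 254424385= -0.79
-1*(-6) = 6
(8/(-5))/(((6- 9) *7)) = 8/105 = 0.08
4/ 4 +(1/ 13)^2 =1.01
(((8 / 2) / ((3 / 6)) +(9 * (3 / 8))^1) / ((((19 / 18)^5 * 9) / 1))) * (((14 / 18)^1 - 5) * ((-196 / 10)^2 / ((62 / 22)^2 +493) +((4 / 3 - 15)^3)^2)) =-2620097956388125304 / 98740963675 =-26535065.68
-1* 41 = -41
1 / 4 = 0.25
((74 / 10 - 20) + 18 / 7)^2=123201 / 1225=100.57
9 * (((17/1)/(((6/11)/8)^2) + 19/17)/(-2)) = -559675/34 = -16461.03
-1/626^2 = -1/391876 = -0.00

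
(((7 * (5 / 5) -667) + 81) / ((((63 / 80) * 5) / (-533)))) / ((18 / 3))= 822952 / 63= 13062.73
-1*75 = -75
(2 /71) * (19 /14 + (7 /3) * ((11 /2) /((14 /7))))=653 /2982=0.22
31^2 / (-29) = -961 / 29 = -33.14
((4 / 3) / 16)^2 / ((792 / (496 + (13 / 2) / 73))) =24143 / 5550336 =0.00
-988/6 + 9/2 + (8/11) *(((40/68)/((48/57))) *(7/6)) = -89521/561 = -159.57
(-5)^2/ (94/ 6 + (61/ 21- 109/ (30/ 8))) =-2625/ 1102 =-2.38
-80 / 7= -11.43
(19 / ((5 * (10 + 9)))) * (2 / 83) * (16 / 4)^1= 8 / 415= 0.02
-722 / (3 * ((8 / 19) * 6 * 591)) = -6859 / 42552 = -0.16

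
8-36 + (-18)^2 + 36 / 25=7436 / 25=297.44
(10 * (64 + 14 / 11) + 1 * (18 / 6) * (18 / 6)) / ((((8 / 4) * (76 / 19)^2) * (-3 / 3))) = -7279 / 352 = -20.68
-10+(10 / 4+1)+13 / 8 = -39 / 8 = -4.88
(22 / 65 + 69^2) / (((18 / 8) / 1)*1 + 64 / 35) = 1167.40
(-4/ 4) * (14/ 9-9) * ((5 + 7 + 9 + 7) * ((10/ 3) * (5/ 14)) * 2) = 13400/ 27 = 496.30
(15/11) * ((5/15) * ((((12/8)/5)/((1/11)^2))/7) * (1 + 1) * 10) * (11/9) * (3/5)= 242/7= 34.57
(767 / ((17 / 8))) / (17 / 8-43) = -49088 / 5559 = -8.83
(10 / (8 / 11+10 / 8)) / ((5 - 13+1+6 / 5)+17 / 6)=-4400 / 2581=-1.70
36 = 36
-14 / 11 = -1.27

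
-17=-17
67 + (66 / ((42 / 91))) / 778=67.18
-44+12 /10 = -214 /5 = -42.80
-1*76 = -76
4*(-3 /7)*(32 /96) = -4 /7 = -0.57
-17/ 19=-0.89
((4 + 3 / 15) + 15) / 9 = 32 / 15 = 2.13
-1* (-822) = 822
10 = 10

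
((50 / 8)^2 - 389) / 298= -1.17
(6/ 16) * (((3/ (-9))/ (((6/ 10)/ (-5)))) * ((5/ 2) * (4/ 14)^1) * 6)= 125/ 28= 4.46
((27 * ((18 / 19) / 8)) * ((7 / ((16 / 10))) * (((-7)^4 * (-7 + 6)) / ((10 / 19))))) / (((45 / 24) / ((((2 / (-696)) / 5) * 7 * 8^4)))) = 406594944 / 725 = 560820.61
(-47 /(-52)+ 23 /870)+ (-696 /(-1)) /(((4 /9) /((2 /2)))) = 35443963 /22620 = 1566.93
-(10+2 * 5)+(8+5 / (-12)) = -149 / 12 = -12.42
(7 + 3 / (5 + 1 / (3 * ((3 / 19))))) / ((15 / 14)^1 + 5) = 665 / 544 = 1.22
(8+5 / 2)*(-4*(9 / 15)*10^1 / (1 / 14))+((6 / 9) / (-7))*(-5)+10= -73868 / 21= -3517.52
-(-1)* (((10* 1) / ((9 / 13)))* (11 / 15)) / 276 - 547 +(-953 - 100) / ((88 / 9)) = -107326727 / 163944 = -654.65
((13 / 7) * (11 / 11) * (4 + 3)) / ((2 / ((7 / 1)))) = 91 / 2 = 45.50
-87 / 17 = -5.12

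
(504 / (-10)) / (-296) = 63 / 370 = 0.17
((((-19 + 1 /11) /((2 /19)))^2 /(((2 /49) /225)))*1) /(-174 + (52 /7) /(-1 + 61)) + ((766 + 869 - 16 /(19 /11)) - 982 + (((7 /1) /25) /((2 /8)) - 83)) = -1072918694874446 /1049321075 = -1022488.46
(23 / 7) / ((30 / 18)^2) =207 / 175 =1.18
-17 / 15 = -1.13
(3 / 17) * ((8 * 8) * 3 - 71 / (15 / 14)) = 1886 / 85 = 22.19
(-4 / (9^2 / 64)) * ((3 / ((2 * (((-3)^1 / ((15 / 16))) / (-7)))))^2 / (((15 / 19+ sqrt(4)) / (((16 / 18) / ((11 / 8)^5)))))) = -2.21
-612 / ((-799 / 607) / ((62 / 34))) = 677412 / 799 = 847.82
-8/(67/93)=-744/67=-11.10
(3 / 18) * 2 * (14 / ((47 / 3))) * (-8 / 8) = -14 / 47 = -0.30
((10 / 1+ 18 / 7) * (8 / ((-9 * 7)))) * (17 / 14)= -5984 / 3087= -1.94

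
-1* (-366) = 366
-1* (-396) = 396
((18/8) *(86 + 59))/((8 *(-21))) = -435/224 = -1.94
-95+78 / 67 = -6287 / 67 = -93.84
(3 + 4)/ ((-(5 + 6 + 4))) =-7/ 15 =-0.47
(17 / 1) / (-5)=-17 / 5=-3.40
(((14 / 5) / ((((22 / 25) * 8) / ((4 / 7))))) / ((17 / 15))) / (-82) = -75 / 30668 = -0.00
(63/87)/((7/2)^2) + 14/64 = 1805/6496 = 0.28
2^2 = 4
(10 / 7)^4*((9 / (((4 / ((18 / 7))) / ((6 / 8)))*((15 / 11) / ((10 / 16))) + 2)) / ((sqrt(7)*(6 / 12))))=8910000*sqrt(7) / 5428661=4.34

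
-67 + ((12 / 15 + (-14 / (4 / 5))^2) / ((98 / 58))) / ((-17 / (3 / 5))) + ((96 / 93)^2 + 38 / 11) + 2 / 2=-59784739657 / 880564300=-67.89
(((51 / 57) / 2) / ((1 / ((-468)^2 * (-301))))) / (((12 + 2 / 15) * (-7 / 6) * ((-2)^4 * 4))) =34638435 / 1064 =32554.92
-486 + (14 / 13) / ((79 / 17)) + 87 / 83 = -41318023 / 85241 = -484.72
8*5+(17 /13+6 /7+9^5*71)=381519426 /91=4192521.16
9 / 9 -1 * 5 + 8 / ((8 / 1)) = -3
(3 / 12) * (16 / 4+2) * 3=9 / 2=4.50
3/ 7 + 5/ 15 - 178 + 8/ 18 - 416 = -592.79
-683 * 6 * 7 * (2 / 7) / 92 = -2049 / 23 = -89.09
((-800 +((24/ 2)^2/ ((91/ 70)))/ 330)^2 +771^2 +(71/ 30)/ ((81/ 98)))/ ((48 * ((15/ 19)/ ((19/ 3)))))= 5533602470044063/ 26833177800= 206222.41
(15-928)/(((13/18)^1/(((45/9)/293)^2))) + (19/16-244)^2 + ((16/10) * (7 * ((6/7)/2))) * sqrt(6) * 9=216 * sqrt(6)/5 + 16844492371725/285705472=59063.36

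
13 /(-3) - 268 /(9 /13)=-3523 /9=-391.44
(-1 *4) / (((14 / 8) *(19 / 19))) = -2.29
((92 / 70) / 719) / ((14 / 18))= 414 / 176155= 0.00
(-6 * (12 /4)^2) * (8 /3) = -144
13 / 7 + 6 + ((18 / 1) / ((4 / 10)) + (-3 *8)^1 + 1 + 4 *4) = 321 / 7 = 45.86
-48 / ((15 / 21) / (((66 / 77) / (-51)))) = 96 / 85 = 1.13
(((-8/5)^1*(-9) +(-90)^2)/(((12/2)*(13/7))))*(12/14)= 40572/65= 624.18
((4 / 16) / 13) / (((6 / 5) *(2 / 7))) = 35 / 624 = 0.06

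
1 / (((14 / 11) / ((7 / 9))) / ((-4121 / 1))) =-45331 / 18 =-2518.39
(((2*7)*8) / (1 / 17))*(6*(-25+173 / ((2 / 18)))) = 17501568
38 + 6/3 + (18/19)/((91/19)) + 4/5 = 18654/455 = 41.00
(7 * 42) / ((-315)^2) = 2 / 675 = 0.00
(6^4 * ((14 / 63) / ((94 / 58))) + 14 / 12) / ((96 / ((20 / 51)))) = 252205 / 345168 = 0.73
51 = 51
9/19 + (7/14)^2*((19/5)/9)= 1981/3420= 0.58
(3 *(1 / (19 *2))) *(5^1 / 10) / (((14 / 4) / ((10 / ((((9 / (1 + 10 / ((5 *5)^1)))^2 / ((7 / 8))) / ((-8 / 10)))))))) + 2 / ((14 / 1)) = 25307 / 179550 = 0.14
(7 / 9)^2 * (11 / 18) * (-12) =-1078 / 243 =-4.44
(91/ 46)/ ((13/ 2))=7/ 23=0.30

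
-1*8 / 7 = -8 / 7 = -1.14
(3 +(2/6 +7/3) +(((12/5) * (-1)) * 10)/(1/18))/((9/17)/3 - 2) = 21743/93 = 233.80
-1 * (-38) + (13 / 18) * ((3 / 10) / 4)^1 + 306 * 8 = 596653 / 240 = 2486.05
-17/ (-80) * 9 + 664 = 53273/ 80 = 665.91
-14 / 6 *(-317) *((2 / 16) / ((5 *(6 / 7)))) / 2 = 10.79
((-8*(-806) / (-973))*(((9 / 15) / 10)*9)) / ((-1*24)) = 3627 / 24325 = 0.15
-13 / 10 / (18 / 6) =-13 / 30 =-0.43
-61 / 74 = -0.82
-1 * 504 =-504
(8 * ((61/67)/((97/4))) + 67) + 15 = 534870/6499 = 82.30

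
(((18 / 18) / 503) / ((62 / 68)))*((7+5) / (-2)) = -204 / 15593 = -0.01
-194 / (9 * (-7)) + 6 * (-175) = -65956 / 63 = -1046.92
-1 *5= -5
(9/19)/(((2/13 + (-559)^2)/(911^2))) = 32366919/25727615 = 1.26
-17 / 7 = -2.43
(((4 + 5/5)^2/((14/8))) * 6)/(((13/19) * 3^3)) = 3800/819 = 4.64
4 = 4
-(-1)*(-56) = -56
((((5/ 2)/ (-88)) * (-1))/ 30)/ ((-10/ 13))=-13/ 10560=-0.00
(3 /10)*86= 129 /5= 25.80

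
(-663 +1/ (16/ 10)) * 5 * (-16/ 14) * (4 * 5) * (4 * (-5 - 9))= -4239200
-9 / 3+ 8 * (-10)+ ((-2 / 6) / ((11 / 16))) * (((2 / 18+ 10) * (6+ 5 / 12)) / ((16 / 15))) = -12149 / 108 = -112.49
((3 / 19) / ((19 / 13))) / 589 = 39 / 212629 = 0.00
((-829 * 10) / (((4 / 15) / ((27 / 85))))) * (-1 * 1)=335745 / 34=9874.85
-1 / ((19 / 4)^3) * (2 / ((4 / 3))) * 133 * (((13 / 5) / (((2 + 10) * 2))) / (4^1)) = -91 / 1805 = -0.05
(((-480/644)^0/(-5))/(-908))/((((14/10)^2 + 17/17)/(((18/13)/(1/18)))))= 405/218374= 0.00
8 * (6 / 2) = 24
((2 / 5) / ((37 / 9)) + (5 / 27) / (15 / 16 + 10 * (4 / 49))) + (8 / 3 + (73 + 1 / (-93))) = 646049578 / 8516475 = 75.86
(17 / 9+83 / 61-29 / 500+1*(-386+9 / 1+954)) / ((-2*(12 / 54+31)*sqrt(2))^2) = 1433363211 / 19266484000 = 0.07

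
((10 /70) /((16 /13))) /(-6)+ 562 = 377651 /672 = 561.98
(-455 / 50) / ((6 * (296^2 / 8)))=-91 / 657120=-0.00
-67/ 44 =-1.52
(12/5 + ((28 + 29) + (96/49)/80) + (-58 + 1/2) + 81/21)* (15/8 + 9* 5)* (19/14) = 4037025/10976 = 367.80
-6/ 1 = -6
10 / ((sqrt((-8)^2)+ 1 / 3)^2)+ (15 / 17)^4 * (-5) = -30137247 / 10440125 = -2.89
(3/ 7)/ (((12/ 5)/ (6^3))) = 38.57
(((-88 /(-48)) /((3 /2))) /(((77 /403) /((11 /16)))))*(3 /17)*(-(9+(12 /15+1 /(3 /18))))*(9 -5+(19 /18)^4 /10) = -1516172527727 /29981145600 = -50.57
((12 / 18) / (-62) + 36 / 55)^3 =35708794757 / 133824895875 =0.27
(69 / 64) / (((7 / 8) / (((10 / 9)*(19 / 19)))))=115 / 84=1.37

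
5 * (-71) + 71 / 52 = -18389 / 52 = -353.63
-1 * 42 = -42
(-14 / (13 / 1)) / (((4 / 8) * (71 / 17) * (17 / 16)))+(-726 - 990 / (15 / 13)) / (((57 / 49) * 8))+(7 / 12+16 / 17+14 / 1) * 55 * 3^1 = 2851124753 / 1192516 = 2390.85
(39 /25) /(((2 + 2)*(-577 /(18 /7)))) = -351 /201950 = -0.00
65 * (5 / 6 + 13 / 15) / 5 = 221 / 10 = 22.10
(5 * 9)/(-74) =-45/74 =-0.61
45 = 45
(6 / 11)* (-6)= -36 / 11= -3.27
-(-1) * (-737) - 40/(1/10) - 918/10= -1228.80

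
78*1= 78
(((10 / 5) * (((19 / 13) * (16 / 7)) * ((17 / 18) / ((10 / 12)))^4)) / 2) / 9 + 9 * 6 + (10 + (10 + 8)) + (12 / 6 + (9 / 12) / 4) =56255391769 / 663390000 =84.80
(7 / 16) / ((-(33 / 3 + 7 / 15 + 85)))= -105 / 23152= -0.00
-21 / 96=-7 / 32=-0.22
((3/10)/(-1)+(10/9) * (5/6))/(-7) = -169/1890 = -0.09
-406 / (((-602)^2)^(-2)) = -53322683641696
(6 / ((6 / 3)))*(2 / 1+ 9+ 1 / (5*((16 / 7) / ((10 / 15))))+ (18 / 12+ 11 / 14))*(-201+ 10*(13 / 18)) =-2443562 / 315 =-7757.34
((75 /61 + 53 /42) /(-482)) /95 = -6383 /117313980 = -0.00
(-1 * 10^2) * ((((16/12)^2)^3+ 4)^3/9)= -34476702572800/3486784401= -9887.82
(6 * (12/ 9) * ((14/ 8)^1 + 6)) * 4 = 248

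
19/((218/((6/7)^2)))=342/5341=0.06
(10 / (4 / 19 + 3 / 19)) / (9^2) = 190 / 567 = 0.34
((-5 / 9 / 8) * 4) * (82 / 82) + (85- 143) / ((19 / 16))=-16799 / 342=-49.12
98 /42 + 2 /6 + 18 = 20.67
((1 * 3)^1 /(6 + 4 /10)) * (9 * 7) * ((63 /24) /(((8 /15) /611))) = 181879425 /2048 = 88808.31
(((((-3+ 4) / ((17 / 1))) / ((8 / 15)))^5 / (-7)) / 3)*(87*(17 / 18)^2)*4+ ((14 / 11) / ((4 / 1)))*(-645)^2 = 1640900366212575 / 12396167168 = 132371.59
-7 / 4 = -1.75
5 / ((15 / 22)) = 22 / 3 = 7.33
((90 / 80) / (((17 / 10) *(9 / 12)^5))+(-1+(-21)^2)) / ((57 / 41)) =8332840 / 26163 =318.50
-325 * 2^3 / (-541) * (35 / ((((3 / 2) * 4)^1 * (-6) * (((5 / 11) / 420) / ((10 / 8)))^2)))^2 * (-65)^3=-2402162802541455078125 / 1082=-2220113495879348501.04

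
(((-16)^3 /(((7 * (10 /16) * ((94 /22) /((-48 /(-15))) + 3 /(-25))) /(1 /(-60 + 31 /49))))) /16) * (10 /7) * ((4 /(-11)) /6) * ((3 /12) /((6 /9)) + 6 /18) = -0.05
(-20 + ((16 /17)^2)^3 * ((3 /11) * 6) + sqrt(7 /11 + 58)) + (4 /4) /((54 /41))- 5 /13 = -3445979267867 /186390307818 + sqrt(7095) /11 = -10.83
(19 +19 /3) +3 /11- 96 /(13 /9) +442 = 172091 /429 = 401.14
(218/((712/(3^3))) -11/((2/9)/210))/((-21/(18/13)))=11093031/16198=684.84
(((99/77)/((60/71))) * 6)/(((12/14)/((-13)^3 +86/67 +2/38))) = -29767602/1273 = -23383.82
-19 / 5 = -3.80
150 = 150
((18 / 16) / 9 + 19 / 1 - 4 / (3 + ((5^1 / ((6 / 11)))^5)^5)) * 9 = 44463247311251725331425852249461580263738872343 / 258319519600590996841980307551979856984708024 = 172.12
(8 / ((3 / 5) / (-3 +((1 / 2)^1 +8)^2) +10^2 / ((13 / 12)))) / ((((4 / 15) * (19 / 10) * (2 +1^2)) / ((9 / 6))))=450125 / 5263494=0.09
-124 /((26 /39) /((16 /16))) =-186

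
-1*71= -71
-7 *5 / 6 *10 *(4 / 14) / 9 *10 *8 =-4000 / 27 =-148.15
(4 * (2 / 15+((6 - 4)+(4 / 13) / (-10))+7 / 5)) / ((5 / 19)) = 51908 / 975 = 53.24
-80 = -80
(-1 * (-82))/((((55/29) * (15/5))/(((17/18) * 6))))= 40426/495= 81.67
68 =68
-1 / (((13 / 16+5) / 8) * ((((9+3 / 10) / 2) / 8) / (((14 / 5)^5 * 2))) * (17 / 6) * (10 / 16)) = -70493667328 / 153159375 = -460.26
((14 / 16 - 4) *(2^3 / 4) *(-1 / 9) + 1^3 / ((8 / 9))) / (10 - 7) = 131 / 216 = 0.61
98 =98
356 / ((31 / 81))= 930.19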